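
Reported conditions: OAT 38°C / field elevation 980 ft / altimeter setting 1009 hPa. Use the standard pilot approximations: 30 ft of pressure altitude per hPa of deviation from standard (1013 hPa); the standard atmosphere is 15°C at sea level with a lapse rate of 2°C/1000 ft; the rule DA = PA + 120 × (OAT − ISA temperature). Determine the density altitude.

4124 ft

Pressure altitude = 980 + (1013 − 1009) × 30 = 980 + (+120) = 1100 ft.
ISA temperature at 1100 ft = 15 − 2 × (1100/1000) = 12.8°C.
ISA deviation = 38 − 12.8 = +25.2°C.
Density altitude = 1100 + 120 × (25.2) = 4124 ft.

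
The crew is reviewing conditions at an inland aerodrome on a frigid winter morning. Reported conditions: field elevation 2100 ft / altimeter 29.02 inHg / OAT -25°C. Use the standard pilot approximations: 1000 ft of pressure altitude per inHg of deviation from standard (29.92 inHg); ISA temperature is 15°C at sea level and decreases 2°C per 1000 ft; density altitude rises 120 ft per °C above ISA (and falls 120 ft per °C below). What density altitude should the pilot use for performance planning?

Pressure altitude = 2100 + (29.92 − 29.02) × 1000 = 2100 + (+900) = 3000 ft.
ISA temperature at 3000 ft = 15 − 2 × (3000/1000) = 9°C.
ISA deviation = -25 − 9 = -34°C.
Density altitude = 3000 + 120 × (-34) = -1080 ft.

-1080 ft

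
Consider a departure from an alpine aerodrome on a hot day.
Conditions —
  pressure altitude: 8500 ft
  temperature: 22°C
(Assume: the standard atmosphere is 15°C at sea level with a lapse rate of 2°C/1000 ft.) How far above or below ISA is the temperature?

ISA+24°C

ISA temperature at 8500 ft = 15 − 2 × (8500/1000) = -2°C.
Deviation = OAT − ISA = 22 − (-2) = +24°C.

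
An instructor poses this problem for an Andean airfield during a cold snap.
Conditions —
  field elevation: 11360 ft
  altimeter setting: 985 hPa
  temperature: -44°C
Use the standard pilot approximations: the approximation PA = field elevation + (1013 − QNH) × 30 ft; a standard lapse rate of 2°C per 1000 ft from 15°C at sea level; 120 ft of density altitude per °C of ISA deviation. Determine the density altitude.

Pressure altitude = 11360 + (1013 − 985) × 30 = 11360 + (+840) = 12200 ft.
ISA temperature at 12200 ft = 15 − 2 × (12200/1000) = -9.4°C.
ISA deviation = -44 − (-9.4) = -34.6°C.
Density altitude = 12200 + 120 × (-34.6) = 8048 ft.

8048 ft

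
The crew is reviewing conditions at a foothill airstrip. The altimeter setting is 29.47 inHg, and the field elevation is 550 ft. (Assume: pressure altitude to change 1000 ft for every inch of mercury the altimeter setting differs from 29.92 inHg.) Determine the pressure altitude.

1000 ft

Pressure correction = (29.92 − 29.47) × 1000 = +450 ft.
Pressure altitude = 550 + (+450) = 1000 ft.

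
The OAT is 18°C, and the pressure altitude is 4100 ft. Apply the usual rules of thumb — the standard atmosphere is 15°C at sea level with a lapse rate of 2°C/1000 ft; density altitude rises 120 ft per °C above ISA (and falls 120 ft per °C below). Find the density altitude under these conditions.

ISA temperature at 4100 ft = 15 − 2 × (4100/1000) = 6.8°C.
ISA deviation = 18 − 6.8 = +11.2°C.
Density altitude = 4100 + 120 × (11.2) = 4100 + (+1344) = 5444 ft.

5444 ft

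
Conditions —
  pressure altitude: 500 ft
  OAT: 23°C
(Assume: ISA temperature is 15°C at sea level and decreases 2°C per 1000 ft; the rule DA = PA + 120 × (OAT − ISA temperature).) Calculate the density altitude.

1580 ft

ISA temperature at 500 ft = 15 − 2 × (500/1000) = 14°C.
ISA deviation = 23 − 14 = +9°C.
Density altitude = 500 + 120 × (9) = 500 + (+1080) = 1580 ft.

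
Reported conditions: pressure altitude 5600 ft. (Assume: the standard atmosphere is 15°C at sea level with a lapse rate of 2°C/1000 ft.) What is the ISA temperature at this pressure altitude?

ISA temperature = 15 − 2 × (5600/1000) = 15 − 11.2 = 3.8°C.

3.8°C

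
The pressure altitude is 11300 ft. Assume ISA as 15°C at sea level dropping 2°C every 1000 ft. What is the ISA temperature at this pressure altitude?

ISA temperature = 15 − 2 × (11300/1000) = 15 − 22.6 = -7.6°C.

-7.6°C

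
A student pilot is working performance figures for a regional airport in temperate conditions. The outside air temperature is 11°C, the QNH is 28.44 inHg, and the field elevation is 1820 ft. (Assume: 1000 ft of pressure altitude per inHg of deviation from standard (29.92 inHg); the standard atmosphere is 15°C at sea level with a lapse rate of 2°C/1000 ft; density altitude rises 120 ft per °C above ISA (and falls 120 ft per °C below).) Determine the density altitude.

Pressure altitude = 1820 + (29.92 − 28.44) × 1000 = 1820 + (+1480) = 3300 ft.
ISA temperature at 3300 ft = 15 − 2 × (3300/1000) = 8.4°C.
ISA deviation = 11 − 8.4 = +2.6°C.
Density altitude = 3300 + 120 × (2.6) = 3612 ft.

3612 ft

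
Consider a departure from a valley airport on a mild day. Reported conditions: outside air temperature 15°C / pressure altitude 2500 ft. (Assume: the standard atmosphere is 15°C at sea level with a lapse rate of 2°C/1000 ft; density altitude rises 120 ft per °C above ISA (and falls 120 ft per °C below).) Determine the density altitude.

ISA temperature at 2500 ft = 15 − 2 × (2500/1000) = 10°C.
ISA deviation = 15 − 10 = +5°C.
Density altitude = 2500 + 120 × (5) = 2500 + (+600) = 3100 ft.

3100 ft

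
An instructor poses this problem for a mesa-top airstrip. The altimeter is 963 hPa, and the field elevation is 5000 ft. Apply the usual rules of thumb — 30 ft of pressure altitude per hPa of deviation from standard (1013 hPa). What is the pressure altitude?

Pressure correction = (1013 − 963) × 30 = +1500 ft.
Pressure altitude = 5000 + (+1500) = 6500 ft.

6500 ft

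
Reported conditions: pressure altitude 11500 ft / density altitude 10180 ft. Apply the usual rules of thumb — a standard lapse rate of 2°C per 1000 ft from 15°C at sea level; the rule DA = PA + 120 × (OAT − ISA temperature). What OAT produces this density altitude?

-19°C

Density altitude − pressure altitude = 10180 − 11500 = -1320 ft.
At 120 ft/°C that is an ISA deviation of -1320/120 = -11°C.
ISA temperature at 11500 ft = 15 − 2 × (11500/1000) = -8°C.
OAT = ISA + deviation = -8 + (-11) = -19°C.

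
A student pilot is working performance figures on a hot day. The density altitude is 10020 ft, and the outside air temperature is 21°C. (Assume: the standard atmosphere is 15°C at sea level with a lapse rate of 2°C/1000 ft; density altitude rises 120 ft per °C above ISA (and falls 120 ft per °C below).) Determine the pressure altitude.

7500 ft

DA = PA + 120 × (OAT − (15 − 2·PA/1000)) = PA + 120·OAT − 1800 + 0.24·PA = 1.24·PA + 120·OAT − 1800.
So 1.24·PA = 10020 − 120 × 21 + 1800 = 9300.
PA = 9300 / 1.24 = 7500 ft.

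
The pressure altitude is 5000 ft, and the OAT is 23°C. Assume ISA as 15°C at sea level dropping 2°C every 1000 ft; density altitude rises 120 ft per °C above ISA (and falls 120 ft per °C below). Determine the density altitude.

ISA temperature at 5000 ft = 15 − 2 × (5000/1000) = 5°C.
ISA deviation = 23 − 5 = +18°C.
Density altitude = 5000 + 120 × (18) = 5000 + (+2160) = 7160 ft.

7160 ft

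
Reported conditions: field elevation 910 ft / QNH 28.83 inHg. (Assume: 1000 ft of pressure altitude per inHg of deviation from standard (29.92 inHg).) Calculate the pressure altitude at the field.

Pressure correction = (29.92 − 28.83) × 1000 = +1090 ft.
Pressure altitude = 910 + (+1090) = 2000 ft.

2000 ft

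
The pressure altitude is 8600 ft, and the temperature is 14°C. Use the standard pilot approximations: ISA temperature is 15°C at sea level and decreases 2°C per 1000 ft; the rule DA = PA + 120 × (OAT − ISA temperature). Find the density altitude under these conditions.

10544 ft

ISA temperature at 8600 ft = 15 − 2 × (8600/1000) = -2.2°C.
ISA deviation = 14 − (-2.2) = +16.2°C.
Density altitude = 8600 + 120 × (16.2) = 8600 + (+1944) = 10544 ft.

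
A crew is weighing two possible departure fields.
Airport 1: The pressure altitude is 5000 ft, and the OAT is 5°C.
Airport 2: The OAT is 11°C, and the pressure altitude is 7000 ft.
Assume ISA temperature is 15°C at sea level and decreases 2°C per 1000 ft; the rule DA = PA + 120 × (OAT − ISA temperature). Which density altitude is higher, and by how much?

Airport 2 by 3200 ft

Airport 1: ISA temp = 5°C, deviation 0°C, DA = 5000 + 120 × 0 = 5000 ft.
Airport 2: ISA temp = 1°C, deviation +10°C, DA = 7000 + 120 × 10 = 8200 ft.
Airport 2 is higher by 8200 − 5000 = 3200 ft.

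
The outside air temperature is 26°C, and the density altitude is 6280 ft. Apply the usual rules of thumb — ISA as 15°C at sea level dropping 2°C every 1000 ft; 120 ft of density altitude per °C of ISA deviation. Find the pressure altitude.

DA = PA + 120 × (OAT − (15 − 2·PA/1000)) = PA + 120·OAT − 1800 + 0.24·PA = 1.24·PA + 120·OAT − 1800.
So 1.24·PA = 6280 − 120 × 26 + 1800 = 4960.
PA = 4960 / 1.24 = 4000 ft.

4000 ft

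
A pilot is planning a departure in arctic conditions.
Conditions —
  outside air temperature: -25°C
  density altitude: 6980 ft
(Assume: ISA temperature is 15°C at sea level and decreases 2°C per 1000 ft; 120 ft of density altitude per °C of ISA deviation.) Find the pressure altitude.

DA = PA + 120 × (OAT − (15 − 2·PA/1000)) = PA + 120·OAT − 1800 + 0.24·PA = 1.24·PA + 120·OAT − 1800.
So 1.24·PA = 6980 − 120 × (-25) + 1800 = 11780.
PA = 11780 / 1.24 = 9500 ft.

9500 ft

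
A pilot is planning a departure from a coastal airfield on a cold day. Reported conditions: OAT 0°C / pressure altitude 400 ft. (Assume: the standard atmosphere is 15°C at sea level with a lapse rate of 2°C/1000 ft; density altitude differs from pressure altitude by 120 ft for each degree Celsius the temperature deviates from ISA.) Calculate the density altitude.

ISA temperature at 400 ft = 15 − 2 × (400/1000) = 14.2°C.
ISA deviation = 0 − 14.2 = -14.2°C.
Density altitude = 400 + 120 × (-14.2) = 400 + (-1704) = -1304 ft.

-1304 ft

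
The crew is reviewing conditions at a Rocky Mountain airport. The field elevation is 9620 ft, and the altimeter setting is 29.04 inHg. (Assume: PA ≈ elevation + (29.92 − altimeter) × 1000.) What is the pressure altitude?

10500 ft

Pressure correction = (29.92 − 29.04) × 1000 = +880 ft.
Pressure altitude = 9620 + (+880) = 10500 ft.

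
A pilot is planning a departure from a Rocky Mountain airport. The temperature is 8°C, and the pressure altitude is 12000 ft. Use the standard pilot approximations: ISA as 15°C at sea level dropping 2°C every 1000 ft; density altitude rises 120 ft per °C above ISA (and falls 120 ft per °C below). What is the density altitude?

14040 ft

ISA temperature at 12000 ft = 15 − 2 × (12000/1000) = -9°C.
ISA deviation = 8 − (-9) = +17°C.
Density altitude = 12000 + 120 × (17) = 12000 + (+2040) = 14040 ft.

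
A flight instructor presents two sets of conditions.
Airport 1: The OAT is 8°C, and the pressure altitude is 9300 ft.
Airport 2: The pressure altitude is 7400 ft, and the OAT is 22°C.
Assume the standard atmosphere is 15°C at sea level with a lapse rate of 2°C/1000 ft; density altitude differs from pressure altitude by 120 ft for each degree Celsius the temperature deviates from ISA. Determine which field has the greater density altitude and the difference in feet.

Airport 1 by 676 ft

Airport 1: ISA temp = -3.6°C, deviation +11.6°C, DA = 9300 + 120 × 11.6 = 10692 ft.
Airport 2: ISA temp = 0.2°C, deviation +21.8°C, DA = 7400 + 120 × 21.8 = 10016 ft.
Airport 1 is higher by 10692 − 10016 = 676 ft.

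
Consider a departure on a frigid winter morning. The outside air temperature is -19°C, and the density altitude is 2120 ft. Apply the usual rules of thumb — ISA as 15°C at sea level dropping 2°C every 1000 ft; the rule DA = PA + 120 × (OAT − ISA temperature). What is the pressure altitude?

5000 ft

DA = PA + 120 × (OAT − (15 − 2·PA/1000)) = PA + 120·OAT − 1800 + 0.24·PA = 1.24·PA + 120·OAT − 1800.
So 1.24·PA = 2120 − 120 × (-19) + 1800 = 6200.
PA = 6200 / 1.24 = 5000 ft.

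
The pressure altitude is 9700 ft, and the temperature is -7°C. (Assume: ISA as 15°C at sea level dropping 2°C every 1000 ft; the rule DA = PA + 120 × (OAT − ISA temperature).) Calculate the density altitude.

9388 ft

ISA temperature at 9700 ft = 15 − 2 × (9700/1000) = -4.4°C.
ISA deviation = -7 − (-4.4) = -2.6°C.
Density altitude = 9700 + 120 × (-2.6) = 9700 + (-312) = 9388 ft.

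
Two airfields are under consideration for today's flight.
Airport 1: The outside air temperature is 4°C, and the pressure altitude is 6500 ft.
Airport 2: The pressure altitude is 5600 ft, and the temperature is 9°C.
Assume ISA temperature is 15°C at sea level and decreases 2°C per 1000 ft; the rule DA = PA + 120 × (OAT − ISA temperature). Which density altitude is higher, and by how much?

Airport 1: ISA temp = 2°C, deviation +2°C, DA = 6500 + 120 × 2 = 6740 ft.
Airport 2: ISA temp = 3.8°C, deviation +5.2°C, DA = 5600 + 120 × 5.2 = 6224 ft.
Airport 1 is higher by 6740 − 6224 = 516 ft.

Airport 1 by 516 ft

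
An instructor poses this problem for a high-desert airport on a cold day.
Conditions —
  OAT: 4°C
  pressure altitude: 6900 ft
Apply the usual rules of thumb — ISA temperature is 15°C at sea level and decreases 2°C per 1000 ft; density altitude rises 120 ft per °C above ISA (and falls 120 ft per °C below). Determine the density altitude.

7236 ft

ISA temperature at 6900 ft = 15 − 2 × (6900/1000) = 1.2°C.
ISA deviation = 4 − 1.2 = +2.8°C.
Density altitude = 6900 + 120 × (2.8) = 6900 + (+336) = 7236 ft.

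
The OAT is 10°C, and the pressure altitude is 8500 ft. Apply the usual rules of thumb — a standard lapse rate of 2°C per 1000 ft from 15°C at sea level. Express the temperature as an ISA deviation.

ISA temperature at 8500 ft = 15 − 2 × (8500/1000) = -2°C.
Deviation = OAT − ISA = 10 − (-2) = +12°C.

ISA+12°C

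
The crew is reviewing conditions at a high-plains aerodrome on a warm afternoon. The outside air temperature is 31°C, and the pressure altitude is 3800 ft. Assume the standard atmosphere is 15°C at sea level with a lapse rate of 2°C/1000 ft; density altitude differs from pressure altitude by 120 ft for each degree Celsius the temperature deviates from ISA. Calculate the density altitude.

ISA temperature at 3800 ft = 15 − 2 × (3800/1000) = 7.4°C.
ISA deviation = 31 − 7.4 = +23.6°C.
Density altitude = 3800 + 120 × (23.6) = 3800 + (+2832) = 6632 ft.

6632 ft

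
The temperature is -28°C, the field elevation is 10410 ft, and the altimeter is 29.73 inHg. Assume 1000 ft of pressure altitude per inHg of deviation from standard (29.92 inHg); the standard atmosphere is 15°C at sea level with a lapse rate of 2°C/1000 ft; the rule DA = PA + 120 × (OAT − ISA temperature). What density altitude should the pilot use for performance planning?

7984 ft

Pressure altitude = 10410 + (29.92 − 29.73) × 1000 = 10410 + (+190) = 10600 ft.
ISA temperature at 10600 ft = 15 − 2 × (10600/1000) = -6.2°C.
ISA deviation = -28 − (-6.2) = -21.8°C.
Density altitude = 10600 + 120 × (-21.8) = 7984 ft.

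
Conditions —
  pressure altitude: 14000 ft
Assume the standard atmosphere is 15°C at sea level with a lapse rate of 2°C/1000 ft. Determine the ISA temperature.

ISA temperature = 15 − 2 × (14000/1000) = 15 − 28 = -13°C.

-13°C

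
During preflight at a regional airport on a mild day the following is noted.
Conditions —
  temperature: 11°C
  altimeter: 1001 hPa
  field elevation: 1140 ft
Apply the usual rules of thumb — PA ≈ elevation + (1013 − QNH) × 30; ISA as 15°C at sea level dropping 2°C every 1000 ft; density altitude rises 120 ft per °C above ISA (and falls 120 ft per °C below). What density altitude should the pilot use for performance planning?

1380 ft

Pressure altitude = 1140 + (1013 − 1001) × 30 = 1140 + (+360) = 1500 ft.
ISA temperature at 1500 ft = 15 − 2 × (1500/1000) = 12°C.
ISA deviation = 11 − 12 = -1°C.
Density altitude = 1500 + 120 × (-1) = 1380 ft.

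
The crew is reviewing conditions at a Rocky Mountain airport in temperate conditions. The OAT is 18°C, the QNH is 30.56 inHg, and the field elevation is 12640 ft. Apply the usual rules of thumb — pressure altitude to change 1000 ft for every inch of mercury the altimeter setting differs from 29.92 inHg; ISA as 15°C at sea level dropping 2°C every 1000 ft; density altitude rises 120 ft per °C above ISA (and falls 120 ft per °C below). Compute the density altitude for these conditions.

15240 ft

Pressure altitude = 12640 + (29.92 − 30.56) × 1000 = 12640 + (-640) = 12000 ft.
ISA temperature at 12000 ft = 15 − 2 × (12000/1000) = -9°C.
ISA deviation = 18 − (-9) = +27°C.
Density altitude = 12000 + 120 × (27) = 15240 ft.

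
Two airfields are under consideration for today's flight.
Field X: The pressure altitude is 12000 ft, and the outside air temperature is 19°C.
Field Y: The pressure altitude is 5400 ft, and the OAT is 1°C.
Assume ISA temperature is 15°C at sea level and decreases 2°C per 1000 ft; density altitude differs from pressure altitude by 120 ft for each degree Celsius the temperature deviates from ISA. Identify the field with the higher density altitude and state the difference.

Field X by 10344 ft

Field X: ISA temp = -9°C, deviation +28°C, DA = 12000 + 120 × 28 = 15360 ft.
Field Y: ISA temp = 4.2°C, deviation -3.2°C, DA = 5400 + 120 × (-3.2) = 5016 ft.
Field X is higher by 15360 − 5016 = 10344 ft.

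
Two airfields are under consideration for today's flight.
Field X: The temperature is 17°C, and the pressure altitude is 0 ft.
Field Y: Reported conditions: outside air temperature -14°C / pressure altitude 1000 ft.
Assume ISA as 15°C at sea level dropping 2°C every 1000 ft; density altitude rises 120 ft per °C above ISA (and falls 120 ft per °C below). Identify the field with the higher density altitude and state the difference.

Field X: ISA temp = 15°C, deviation +2°C, DA = 0 + 120 × 2 = 240 ft.
Field Y: ISA temp = 13°C, deviation -27°C, DA = 1000 + 120 × (-27) = -2240 ft.
Field X is higher by 240 − (-2240) = 2480 ft.

Field X by 2480 ft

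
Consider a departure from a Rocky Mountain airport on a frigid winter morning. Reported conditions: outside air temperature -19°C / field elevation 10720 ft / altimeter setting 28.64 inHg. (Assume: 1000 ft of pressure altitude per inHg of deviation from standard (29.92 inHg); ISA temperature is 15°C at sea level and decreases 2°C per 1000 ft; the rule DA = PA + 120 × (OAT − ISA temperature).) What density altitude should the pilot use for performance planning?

Pressure altitude = 10720 + (29.92 − 28.64) × 1000 = 10720 + (+1280) = 12000 ft.
ISA temperature at 12000 ft = 15 − 2 × (12000/1000) = -9°C.
ISA deviation = -19 − (-9) = -10°C.
Density altitude = 12000 + 120 × (-10) = 10800 ft.

10800 ft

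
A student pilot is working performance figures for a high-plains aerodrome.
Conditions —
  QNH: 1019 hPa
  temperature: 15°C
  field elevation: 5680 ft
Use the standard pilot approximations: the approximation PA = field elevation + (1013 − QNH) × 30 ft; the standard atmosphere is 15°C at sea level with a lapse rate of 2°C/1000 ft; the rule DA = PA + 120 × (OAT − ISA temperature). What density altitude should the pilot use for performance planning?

Pressure altitude = 5680 + (1013 − 1019) × 30 = 5680 + (-180) = 5500 ft.
ISA temperature at 5500 ft = 15 − 2 × (5500/1000) = 4°C.
ISA deviation = 15 − 4 = +11°C.
Density altitude = 5500 + 120 × (11) = 6820 ft.

6820 ft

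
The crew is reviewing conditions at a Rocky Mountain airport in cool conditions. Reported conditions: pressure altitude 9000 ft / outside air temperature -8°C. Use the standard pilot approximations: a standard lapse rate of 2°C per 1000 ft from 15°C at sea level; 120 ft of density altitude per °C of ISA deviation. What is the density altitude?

ISA temperature at 9000 ft = 15 − 2 × (9000/1000) = -3°C.
ISA deviation = -8 − (-3) = -5°C.
Density altitude = 9000 + 120 × (-5) = 9000 + (-600) = 8400 ft.

8400 ft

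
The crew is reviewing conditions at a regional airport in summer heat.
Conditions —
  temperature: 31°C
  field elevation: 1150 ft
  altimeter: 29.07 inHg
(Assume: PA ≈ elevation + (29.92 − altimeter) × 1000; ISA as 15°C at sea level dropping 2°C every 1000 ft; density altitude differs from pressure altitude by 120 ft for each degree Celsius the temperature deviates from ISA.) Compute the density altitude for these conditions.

4400 ft

Pressure altitude = 1150 + (29.92 − 29.07) × 1000 = 1150 + (+850) = 2000 ft.
ISA temperature at 2000 ft = 15 − 2 × (2000/1000) = 11°C.
ISA deviation = 31 − 11 = +20°C.
Density altitude = 2000 + 120 × (20) = 4400 ft.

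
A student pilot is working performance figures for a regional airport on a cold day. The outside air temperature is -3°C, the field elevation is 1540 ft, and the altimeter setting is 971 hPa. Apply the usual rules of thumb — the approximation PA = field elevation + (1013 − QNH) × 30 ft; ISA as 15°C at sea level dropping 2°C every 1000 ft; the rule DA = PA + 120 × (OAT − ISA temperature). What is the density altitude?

1312 ft

Pressure altitude = 1540 + (1013 − 971) × 30 = 1540 + (+1260) = 2800 ft.
ISA temperature at 2800 ft = 15 − 2 × (2800/1000) = 9.4°C.
ISA deviation = -3 − 9.4 = -12.4°C.
Density altitude = 2800 + 120 × (-12.4) = 1312 ft.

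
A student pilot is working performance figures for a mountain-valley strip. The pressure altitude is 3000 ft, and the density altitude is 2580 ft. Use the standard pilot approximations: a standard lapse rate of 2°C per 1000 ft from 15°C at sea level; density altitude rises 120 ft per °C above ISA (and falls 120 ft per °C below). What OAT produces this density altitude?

5.5°C

Density altitude − pressure altitude = 2580 − 3000 = -420 ft.
At 120 ft/°C that is an ISA deviation of -420/120 = -3.5°C.
ISA temperature at 3000 ft = 15 − 2 × (3000/1000) = 9°C.
OAT = ISA + deviation = 9 + (-3.5) = 5.5°C.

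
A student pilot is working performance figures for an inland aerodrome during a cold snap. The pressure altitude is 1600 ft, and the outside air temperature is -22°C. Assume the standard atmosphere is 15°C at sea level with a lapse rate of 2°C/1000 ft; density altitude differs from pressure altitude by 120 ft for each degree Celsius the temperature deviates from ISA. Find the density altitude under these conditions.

-2456 ft

ISA temperature at 1600 ft = 15 − 2 × (1600/1000) = 11.8°C.
ISA deviation = -22 − 11.8 = -33.8°C.
Density altitude = 1600 + 120 × (-33.8) = 1600 + (-4056) = -2456 ft.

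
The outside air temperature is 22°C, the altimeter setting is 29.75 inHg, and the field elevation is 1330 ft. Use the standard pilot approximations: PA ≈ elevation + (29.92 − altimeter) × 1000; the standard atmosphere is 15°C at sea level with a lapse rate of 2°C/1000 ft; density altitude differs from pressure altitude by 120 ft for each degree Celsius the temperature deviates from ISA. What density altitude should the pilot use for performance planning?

Pressure altitude = 1330 + (29.92 − 29.75) × 1000 = 1330 + (+170) = 1500 ft.
ISA temperature at 1500 ft = 15 − 2 × (1500/1000) = 12°C.
ISA deviation = 22 − 12 = +10°C.
Density altitude = 1500 + 120 × (10) = 2700 ft.

2700 ft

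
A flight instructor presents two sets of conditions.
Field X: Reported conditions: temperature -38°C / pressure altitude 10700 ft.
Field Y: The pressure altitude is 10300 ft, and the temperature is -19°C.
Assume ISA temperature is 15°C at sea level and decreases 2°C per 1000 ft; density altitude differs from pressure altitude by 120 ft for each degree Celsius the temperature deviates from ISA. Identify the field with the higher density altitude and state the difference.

Field Y by 1784 ft

Field X: ISA temp = -6.4°C, deviation -31.6°C, DA = 10700 + 120 × (-31.6) = 6908 ft.
Field Y: ISA temp = -5.6°C, deviation -13.4°C, DA = 10300 + 120 × (-13.4) = 8692 ft.
Field Y is higher by 8692 − 6908 = 1784 ft.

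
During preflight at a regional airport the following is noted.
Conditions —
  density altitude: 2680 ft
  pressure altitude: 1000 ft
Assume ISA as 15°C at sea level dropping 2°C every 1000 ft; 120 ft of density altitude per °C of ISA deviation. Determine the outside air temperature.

27°C

Density altitude − pressure altitude = 2680 − 1000 = +1680 ft.
At 120 ft/°C that is an ISA deviation of 1680/120 = +14°C.
ISA temperature at 1000 ft = 15 − 2 × (1000/1000) = 13°C.
OAT = ISA + deviation = 13 + (+14) = 27°C.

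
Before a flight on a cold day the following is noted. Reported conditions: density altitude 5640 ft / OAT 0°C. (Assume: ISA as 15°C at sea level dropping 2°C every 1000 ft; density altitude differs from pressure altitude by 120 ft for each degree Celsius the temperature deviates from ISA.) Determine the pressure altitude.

6000 ft

DA = PA + 120 × (OAT − (15 − 2·PA/1000)) = PA + 120·OAT − 1800 + 0.24·PA = 1.24·PA + 120·OAT − 1800.
So 1.24·PA = 5640 − 120 × 0 + 1800 = 7440.
PA = 7440 / 1.24 = 6000 ft.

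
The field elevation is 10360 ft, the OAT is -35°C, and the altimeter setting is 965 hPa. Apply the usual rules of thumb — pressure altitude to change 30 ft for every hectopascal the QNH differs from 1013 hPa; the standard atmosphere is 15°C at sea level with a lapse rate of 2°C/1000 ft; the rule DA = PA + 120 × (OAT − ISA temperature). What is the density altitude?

Pressure altitude = 10360 + (1013 − 965) × 30 = 10360 + (+1440) = 11800 ft.
ISA temperature at 11800 ft = 15 − 2 × (11800/1000) = -8.6°C.
ISA deviation = -35 − (-8.6) = -26.4°C.
Density altitude = 11800 + 120 × (-26.4) = 8632 ft.

8632 ft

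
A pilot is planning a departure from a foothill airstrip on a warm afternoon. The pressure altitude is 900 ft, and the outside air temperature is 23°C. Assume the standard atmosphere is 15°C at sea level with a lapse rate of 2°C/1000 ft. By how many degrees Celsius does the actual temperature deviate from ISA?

ISA temperature at 900 ft = 15 − 2 × (900/1000) = 13.2°C.
Deviation = OAT − ISA = 23 − 13.2 = +9.8°C.

ISA+9.8°C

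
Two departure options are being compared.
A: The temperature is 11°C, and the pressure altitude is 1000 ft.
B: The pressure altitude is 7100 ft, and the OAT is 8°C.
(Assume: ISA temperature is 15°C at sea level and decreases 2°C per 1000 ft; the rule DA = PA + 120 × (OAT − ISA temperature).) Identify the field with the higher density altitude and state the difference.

A: ISA temp = 13°C, deviation -2°C, DA = 1000 + 120 × (-2) = 760 ft.
B: ISA temp = 0.8°C, deviation +7.2°C, DA = 7100 + 120 × 7.2 = 7964 ft.
B is higher by 7964 − 760 = 7204 ft.

B by 7204 ft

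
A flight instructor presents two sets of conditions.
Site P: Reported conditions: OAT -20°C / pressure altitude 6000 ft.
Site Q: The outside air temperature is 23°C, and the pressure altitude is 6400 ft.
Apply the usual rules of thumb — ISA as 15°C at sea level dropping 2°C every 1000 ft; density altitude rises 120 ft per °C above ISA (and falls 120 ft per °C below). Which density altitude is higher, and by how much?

Site P: ISA temp = 3°C, deviation -23°C, DA = 6000 + 120 × (-23) = 3240 ft.
Site Q: ISA temp = 2.2°C, deviation +20.8°C, DA = 6400 + 120 × 20.8 = 8896 ft.
Site Q is higher by 8896 − 3240 = 5656 ft.

Site Q by 5656 ft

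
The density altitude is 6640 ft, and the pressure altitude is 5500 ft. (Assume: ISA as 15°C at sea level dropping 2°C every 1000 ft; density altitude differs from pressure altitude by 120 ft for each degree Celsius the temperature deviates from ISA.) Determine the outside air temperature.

Density altitude − pressure altitude = 6640 − 5500 = +1140 ft.
At 120 ft/°C that is an ISA deviation of 1140/120 = +9.5°C.
ISA temperature at 5500 ft = 15 − 2 × (5500/1000) = 4°C.
OAT = ISA + deviation = 4 + (+9.5) = 13.5°C.

13.5°C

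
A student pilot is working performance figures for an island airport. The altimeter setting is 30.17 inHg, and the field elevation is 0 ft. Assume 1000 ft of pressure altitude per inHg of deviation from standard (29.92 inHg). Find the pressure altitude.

Pressure correction = (29.92 − 30.17) × 1000 = -250 ft.
Pressure altitude = 0 + (-250) = -250 ft.

-250 ft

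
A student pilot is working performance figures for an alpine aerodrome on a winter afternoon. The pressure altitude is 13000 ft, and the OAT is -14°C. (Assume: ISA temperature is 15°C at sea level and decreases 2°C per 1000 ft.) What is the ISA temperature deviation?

ISA temperature at 13000 ft = 15 − 2 × (13000/1000) = -11°C.
Deviation = OAT − ISA = -14 − (-11) = -3°C.

ISA-3°C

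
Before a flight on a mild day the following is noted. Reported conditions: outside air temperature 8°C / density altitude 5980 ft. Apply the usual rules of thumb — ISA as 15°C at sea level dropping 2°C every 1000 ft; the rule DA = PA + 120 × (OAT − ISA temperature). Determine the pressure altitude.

DA = PA + 120 × (OAT − (15 − 2·PA/1000)) = PA + 120·OAT − 1800 + 0.24·PA = 1.24·PA + 120·OAT − 1800.
So 1.24·PA = 5980 − 120 × 8 + 1800 = 6820.
PA = 6820 / 1.24 = 5500 ft.

5500 ft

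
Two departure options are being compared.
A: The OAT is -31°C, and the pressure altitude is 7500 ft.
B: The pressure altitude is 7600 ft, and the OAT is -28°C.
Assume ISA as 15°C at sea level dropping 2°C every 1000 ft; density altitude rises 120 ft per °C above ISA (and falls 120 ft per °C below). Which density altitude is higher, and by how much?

B by 484 ft

A: ISA temp = 0°C, deviation -31°C, DA = 7500 + 120 × (-31) = 3780 ft.
B: ISA temp = -0.2°C, deviation -27.8°C, DA = 7600 + 120 × (-27.8) = 4264 ft.
B is higher by 4264 − 3780 = 484 ft.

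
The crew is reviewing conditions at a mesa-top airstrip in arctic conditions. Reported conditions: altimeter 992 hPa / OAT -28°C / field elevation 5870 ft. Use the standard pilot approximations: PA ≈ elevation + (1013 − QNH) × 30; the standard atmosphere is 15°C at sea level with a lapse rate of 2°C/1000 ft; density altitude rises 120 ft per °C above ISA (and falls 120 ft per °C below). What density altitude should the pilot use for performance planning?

2900 ft

Pressure altitude = 5870 + (1013 − 992) × 30 = 5870 + (+630) = 6500 ft.
ISA temperature at 6500 ft = 15 − 2 × (6500/1000) = 2°C.
ISA deviation = -28 − 2 = -30°C.
Density altitude = 6500 + 120 × (-30) = 2900 ft.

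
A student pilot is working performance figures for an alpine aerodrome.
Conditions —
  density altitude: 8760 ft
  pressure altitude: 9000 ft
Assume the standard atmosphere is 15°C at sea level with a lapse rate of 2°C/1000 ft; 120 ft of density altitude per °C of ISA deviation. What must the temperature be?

Density altitude − pressure altitude = 8760 − 9000 = -240 ft.
At 120 ft/°C that is an ISA deviation of -240/120 = -2°C.
ISA temperature at 9000 ft = 15 − 2 × (9000/1000) = -3°C.
OAT = ISA + deviation = -3 + (-2) = -5°C.

-5°C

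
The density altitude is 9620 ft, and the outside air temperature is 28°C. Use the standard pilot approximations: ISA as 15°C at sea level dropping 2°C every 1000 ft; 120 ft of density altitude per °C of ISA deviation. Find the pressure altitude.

6500 ft

DA = PA + 120 × (OAT − (15 − 2·PA/1000)) = PA + 120·OAT − 1800 + 0.24·PA = 1.24·PA + 120·OAT − 1800.
So 1.24·PA = 9620 − 120 × 28 + 1800 = 8060.
PA = 8060 / 1.24 = 6500 ft.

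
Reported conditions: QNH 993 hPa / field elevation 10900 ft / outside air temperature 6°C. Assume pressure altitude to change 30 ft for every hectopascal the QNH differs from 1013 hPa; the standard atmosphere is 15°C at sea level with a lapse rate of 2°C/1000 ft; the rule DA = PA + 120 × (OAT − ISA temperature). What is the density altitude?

Pressure altitude = 10900 + (1013 − 993) × 30 = 10900 + (+600) = 11500 ft.
ISA temperature at 11500 ft = 15 − 2 × (11500/1000) = -8°C.
ISA deviation = 6 − (-8) = +14°C.
Density altitude = 11500 + 120 × (14) = 13180 ft.

13180 ft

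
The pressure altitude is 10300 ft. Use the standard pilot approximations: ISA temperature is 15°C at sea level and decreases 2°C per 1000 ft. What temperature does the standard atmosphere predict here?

-5.6°C

ISA temperature = 15 − 2 × (10300/1000) = 15 − 20.6 = -5.6°C.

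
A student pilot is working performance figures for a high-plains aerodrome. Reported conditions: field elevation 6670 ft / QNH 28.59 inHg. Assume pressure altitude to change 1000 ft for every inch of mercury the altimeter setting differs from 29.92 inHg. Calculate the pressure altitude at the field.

8000 ft

Pressure correction = (29.92 − 28.59) × 1000 = +1330 ft.
Pressure altitude = 6670 + (+1330) = 8000 ft.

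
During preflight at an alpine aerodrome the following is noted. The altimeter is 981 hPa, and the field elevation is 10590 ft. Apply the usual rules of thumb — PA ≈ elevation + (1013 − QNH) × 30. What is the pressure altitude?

11550 ft

Pressure correction = (1013 − 981) × 30 = +960 ft.
Pressure altitude = 10590 + (+960) = 11550 ft.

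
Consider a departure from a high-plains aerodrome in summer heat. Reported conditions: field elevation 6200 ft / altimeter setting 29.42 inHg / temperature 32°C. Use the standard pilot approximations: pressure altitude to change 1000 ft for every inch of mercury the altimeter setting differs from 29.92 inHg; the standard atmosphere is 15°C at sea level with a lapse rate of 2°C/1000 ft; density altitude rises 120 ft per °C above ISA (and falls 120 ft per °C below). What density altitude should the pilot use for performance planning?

Pressure altitude = 6200 + (29.92 − 29.42) × 1000 = 6200 + (+500) = 6700 ft.
ISA temperature at 6700 ft = 15 − 2 × (6700/1000) = 1.6°C.
ISA deviation = 32 − 1.6 = +30.4°C.
Density altitude = 6700 + 120 × (30.4) = 10348 ft.

10348 ft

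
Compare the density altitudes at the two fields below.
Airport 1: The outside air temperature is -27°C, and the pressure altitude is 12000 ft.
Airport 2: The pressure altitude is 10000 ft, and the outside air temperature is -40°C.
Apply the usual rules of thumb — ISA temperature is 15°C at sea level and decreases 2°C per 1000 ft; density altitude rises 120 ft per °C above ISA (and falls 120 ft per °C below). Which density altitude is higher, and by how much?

Airport 1 by 4040 ft

Airport 1: ISA temp = -9°C, deviation -18°C, DA = 12000 + 120 × (-18) = 9840 ft.
Airport 2: ISA temp = -5°C, deviation -35°C, DA = 10000 + 120 × (-35) = 5800 ft.
Airport 1 is higher by 9840 − 5800 = 4040 ft.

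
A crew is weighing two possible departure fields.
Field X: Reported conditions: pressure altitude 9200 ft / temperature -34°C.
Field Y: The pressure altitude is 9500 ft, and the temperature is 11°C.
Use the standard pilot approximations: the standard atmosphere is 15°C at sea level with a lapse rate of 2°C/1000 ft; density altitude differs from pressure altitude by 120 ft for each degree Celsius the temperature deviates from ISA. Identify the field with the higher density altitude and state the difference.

Field X: ISA temp = -3.4°C, deviation -30.6°C, DA = 9200 + 120 × (-30.6) = 5528 ft.
Field Y: ISA temp = -4°C, deviation +15°C, DA = 9500 + 120 × 15 = 11300 ft.
Field Y is higher by 11300 − 5528 = 5772 ft.

Field Y by 5772 ft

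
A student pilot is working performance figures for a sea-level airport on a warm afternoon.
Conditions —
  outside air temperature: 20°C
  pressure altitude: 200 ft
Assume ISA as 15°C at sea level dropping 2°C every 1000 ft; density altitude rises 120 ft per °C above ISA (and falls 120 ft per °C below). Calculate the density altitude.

ISA temperature at 200 ft = 15 − 2 × (200/1000) = 14.6°C.
ISA deviation = 20 − 14.6 = +5.4°C.
Density altitude = 200 + 120 × (5.4) = 200 + (+648) = 848 ft.

848 ft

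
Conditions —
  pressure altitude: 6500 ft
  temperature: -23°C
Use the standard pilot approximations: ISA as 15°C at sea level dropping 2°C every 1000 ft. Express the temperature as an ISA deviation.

ISA-25°C

ISA temperature at 6500 ft = 15 − 2 × (6500/1000) = 2°C.
Deviation = OAT − ISA = -23 − 2 = -25°C.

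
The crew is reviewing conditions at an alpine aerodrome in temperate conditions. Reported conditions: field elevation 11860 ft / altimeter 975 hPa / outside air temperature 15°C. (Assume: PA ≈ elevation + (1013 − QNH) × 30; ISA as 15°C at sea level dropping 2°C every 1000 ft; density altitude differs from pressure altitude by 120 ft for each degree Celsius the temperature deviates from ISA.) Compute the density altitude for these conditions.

Pressure altitude = 11860 + (1013 − 975) × 30 = 11860 + (+1140) = 13000 ft.
ISA temperature at 13000 ft = 15 − 2 × (13000/1000) = -11°C.
ISA deviation = 15 − (-11) = +26°C.
Density altitude = 13000 + 120 × (26) = 16120 ft.

16120 ft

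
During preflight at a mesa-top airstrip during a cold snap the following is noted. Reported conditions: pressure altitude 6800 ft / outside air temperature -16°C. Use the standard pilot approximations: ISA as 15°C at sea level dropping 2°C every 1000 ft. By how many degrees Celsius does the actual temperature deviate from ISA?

ISA temperature at 6800 ft = 15 − 2 × (6800/1000) = 1.4°C.
Deviation = OAT − ISA = -16 − 1.4 = -17.4°C.

ISA-17.4°C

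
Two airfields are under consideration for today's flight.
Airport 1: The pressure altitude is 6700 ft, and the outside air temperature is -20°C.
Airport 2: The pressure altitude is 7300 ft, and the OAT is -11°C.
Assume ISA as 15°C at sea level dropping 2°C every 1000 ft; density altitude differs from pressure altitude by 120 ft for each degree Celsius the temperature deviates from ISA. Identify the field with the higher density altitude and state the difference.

Airport 1: ISA temp = 1.6°C, deviation -21.6°C, DA = 6700 + 120 × (-21.6) = 4108 ft.
Airport 2: ISA temp = 0.4°C, deviation -11.4°C, DA = 7300 + 120 × (-11.4) = 5932 ft.
Airport 2 is higher by 5932 − 4108 = 1824 ft.

Airport 2 by 1824 ft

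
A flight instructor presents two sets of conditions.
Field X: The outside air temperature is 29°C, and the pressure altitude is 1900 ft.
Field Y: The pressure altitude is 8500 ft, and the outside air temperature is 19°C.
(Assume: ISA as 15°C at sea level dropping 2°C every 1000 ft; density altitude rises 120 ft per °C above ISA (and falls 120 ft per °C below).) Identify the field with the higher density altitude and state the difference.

Field Y by 6984 ft

Field X: ISA temp = 11.2°C, deviation +17.8°C, DA = 1900 + 120 × 17.8 = 4036 ft.
Field Y: ISA temp = -2°C, deviation +21°C, DA = 8500 + 120 × 21 = 11020 ft.
Field Y is higher by 11020 − 4036 = 6984 ft.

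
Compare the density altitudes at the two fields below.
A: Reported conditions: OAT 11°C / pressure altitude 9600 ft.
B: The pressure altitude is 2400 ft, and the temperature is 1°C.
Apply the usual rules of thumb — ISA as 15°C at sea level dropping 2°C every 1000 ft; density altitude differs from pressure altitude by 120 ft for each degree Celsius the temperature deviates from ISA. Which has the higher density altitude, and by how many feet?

A: ISA temp = -4.2°C, deviation +15.2°C, DA = 9600 + 120 × 15.2 = 11424 ft.
B: ISA temp = 10.2°C, deviation -9.2°C, DA = 2400 + 120 × (-9.2) = 1296 ft.
A is higher by 11424 − 1296 = 10128 ft.

A by 10128 ft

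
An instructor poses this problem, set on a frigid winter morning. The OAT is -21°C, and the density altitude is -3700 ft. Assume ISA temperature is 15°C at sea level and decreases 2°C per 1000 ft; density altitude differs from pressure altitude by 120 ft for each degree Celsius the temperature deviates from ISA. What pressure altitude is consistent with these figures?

DA = PA + 120 × (OAT − (15 − 2·PA/1000)) = PA + 120·OAT − 1800 + 0.24·PA = 1.24·PA + 120·OAT − 1800.
So 1.24·PA = -3700 − 120 × (-21) + 1800 = 620.
PA = 620 / 1.24 = 500 ft.

500 ft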